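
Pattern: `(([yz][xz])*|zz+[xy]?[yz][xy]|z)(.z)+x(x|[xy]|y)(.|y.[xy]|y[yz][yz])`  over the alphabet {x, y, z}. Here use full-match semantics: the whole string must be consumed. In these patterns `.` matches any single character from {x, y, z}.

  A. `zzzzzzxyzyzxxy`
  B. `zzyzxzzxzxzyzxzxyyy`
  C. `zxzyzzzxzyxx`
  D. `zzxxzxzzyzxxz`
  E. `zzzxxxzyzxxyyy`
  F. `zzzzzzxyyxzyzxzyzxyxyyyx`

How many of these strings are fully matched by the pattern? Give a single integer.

A → match
B → no match
C → no match
D → no match
E → no match
F → no match
Total matched: 1

1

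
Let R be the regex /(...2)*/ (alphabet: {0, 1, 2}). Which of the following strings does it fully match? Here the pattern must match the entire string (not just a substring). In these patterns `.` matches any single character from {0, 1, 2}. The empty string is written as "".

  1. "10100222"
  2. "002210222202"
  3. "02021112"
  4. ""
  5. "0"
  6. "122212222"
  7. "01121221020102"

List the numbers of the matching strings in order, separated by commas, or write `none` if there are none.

2, 3, 4

1 → no match
2 → match
3 → match
4 → match
5 → no match
6 → no match
7 → no match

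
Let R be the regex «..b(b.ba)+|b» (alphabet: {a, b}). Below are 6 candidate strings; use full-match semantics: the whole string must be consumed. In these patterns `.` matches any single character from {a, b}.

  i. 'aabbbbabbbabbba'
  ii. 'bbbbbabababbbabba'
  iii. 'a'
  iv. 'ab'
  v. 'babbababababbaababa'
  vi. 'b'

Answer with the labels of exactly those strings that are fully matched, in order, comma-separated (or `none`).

i → match
ii → no match
iii → no match
iv → no match
v → no match
vi → match

i, vi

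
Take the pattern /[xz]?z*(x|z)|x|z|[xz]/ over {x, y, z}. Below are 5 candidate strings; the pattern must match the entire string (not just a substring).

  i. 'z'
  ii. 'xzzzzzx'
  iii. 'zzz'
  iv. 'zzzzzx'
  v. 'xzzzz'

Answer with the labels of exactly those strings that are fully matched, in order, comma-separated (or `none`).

i → match
ii → match
iii → match
iv → match
v → match

i, ii, iii, iv, v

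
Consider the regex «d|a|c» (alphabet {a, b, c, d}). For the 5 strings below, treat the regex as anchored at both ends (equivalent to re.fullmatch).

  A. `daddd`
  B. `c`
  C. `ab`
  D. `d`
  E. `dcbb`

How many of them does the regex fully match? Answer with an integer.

A → no match
B → match
C → no match
D → match
E → no match
Total matched: 2

2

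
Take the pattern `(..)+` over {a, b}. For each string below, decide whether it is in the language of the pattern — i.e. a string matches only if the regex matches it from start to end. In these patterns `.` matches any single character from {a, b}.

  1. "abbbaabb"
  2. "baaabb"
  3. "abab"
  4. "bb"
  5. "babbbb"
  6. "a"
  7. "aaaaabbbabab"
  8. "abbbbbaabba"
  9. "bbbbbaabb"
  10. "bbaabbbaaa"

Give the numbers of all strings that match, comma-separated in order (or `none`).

1, 2, 3, 4, 5, 7, 10

1 → match
2 → match
3 → match
4 → match
5 → match
6 → no match
7 → match
8 → no match
9 → no match
10 → match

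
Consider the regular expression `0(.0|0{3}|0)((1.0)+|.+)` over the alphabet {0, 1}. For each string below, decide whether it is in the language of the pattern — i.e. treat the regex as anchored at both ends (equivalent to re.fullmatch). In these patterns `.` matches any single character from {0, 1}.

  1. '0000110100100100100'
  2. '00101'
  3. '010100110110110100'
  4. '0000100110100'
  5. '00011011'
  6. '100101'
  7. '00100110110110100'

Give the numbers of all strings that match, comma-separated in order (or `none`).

1 → match
2 → match
3 → match
4 → match
5 → match
6 → no match — must start with '0'
7 → match

1, 2, 3, 4, 5, 7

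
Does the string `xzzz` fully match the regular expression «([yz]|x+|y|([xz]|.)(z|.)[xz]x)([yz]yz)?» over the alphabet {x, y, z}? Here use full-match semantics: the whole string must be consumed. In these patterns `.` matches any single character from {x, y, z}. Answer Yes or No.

No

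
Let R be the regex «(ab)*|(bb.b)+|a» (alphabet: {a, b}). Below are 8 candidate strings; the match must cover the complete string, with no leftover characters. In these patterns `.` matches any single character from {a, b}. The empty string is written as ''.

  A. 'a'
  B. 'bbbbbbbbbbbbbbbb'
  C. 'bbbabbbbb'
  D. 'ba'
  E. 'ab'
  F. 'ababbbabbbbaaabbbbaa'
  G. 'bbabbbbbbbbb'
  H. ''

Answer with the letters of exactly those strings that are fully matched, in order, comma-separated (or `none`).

A, B, E, G, H

A → match
B → match
C → no match
D → no match
E → match
F → no match
G → match
H → match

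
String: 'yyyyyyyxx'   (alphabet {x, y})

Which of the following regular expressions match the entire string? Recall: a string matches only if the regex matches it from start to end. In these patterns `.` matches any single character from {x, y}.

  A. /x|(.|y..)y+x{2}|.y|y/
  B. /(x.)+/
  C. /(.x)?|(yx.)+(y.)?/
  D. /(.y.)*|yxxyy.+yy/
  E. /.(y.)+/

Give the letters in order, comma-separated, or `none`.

A

A → match
B → no match — must start with 'x'
C → no match
D → no match
E → no match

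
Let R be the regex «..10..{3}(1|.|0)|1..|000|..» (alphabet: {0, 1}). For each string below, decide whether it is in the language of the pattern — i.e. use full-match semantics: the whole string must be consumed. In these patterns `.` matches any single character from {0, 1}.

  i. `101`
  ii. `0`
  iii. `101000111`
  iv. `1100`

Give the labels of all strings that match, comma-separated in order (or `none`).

i, iii

i. `101` → match
ii. `0` → no match
iii. `101000111` → match
iv. `1100` → no match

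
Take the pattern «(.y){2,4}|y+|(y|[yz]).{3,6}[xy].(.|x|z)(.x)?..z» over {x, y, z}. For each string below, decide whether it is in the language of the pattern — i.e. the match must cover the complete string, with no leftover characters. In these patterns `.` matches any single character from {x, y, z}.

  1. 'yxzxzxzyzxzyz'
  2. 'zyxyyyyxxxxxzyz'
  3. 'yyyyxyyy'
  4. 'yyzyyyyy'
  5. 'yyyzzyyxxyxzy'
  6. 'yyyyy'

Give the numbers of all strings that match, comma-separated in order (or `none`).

1, 2, 3, 4, 6

1 → match
2 → match
3 → match
4 → match
5 → no match
6 → match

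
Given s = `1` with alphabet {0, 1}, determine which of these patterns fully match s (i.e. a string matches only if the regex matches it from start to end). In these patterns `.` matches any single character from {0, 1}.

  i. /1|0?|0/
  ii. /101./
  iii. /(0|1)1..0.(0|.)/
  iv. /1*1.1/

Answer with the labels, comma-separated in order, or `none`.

i

i → match
ii → no match — must start with `101`
iii → no match
iv → no match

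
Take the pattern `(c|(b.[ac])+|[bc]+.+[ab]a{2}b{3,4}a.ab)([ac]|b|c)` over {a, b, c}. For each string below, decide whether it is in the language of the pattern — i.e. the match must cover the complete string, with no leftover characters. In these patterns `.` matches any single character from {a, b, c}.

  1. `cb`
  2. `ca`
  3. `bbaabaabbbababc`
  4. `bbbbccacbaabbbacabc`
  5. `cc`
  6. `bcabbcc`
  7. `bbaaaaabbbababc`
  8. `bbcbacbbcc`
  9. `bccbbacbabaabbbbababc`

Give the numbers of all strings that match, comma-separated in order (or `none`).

1 → match
2 → match
3 → match
4 → match
5 → match
6 → match
7 → match
8 → match
9 → match

1, 2, 3, 4, 5, 6, 7, 8, 9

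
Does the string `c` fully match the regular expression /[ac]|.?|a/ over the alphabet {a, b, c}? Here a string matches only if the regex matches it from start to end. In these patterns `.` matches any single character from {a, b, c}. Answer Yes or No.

Yes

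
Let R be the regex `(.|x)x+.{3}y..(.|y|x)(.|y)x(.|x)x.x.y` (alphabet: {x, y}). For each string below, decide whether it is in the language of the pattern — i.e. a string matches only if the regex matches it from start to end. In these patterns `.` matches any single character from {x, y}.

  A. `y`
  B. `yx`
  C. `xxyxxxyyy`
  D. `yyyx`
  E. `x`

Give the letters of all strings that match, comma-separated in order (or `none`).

none

A → no match
B → no match — must end with `y`
C → no match
D → no match — must end with `y`
E → no match — must end with `y`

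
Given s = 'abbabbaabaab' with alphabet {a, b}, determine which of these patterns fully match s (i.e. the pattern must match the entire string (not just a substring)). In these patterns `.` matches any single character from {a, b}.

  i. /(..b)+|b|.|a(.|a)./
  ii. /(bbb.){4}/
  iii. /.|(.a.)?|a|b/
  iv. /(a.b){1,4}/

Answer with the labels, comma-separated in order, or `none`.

i → match
ii → no match — must start with 'bbb'
iii → no match
iv → match

i, iv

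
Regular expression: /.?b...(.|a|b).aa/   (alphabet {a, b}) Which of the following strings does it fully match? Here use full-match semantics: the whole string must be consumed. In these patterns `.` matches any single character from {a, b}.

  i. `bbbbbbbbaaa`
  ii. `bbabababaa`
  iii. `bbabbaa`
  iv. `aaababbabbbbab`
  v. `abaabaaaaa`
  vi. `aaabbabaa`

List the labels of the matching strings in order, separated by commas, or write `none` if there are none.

none

i → no match
ii → no match
iii → no match
iv → no match — must end with `aa`
v → no match
vi → no match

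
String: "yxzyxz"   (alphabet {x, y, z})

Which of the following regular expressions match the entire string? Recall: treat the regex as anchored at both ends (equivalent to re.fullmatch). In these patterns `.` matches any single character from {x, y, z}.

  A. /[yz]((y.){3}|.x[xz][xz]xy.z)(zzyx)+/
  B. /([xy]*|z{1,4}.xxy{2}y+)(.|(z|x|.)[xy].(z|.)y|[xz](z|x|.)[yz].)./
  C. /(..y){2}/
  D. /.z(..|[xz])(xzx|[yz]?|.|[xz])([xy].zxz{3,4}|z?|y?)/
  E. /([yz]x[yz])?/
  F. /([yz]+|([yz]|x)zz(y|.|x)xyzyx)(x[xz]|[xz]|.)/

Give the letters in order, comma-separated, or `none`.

B

A → no match — must end with "zzyx"
B → match
C → no match — must end with "y"
D → no match
E → no match
F → no match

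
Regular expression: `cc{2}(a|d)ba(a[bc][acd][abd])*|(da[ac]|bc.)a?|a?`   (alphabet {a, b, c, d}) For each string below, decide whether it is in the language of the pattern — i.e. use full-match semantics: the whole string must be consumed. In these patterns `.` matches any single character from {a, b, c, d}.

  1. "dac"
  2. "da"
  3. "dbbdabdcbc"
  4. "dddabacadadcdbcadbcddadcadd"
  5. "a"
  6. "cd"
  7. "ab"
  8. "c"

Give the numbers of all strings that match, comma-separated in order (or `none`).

1, 5

1 → match
2 → no match
3 → no match
4 → no match
5 → match
6 → no match
7 → no match
8 → no match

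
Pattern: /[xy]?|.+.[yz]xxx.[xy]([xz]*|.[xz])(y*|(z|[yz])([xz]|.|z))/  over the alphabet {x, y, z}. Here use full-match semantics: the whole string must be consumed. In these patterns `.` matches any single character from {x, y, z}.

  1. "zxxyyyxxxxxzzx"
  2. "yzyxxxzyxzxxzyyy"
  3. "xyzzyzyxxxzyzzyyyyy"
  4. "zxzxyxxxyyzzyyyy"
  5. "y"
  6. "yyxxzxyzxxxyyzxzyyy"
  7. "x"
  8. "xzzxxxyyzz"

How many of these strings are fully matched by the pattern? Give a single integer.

8

1 → match
2 → match
3 → match
4 → match
5 → match
6 → match
7 → match
8 → match
Total matched: 8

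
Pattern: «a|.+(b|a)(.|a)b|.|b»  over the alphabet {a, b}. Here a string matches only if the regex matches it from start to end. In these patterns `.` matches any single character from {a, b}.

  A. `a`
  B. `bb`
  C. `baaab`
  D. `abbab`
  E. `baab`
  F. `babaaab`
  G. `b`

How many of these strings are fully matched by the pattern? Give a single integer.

6

A → match
B → no match
C → match
D → match
E → match
F → match
G → match
Total matched: 6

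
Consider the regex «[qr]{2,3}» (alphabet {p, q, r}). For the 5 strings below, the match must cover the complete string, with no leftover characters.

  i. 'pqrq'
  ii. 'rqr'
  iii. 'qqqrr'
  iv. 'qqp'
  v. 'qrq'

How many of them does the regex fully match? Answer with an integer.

2

i → no match
ii → match
iii → no match
iv → no match
v → match
Total matched: 2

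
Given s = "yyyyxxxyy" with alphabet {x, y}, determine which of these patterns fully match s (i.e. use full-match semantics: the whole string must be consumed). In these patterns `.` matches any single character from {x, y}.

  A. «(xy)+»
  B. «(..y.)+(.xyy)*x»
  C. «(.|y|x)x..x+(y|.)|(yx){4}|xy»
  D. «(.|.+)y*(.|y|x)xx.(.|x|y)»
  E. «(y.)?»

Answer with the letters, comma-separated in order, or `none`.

A → no match — must start with "xy"
B → no match — must end with "x"
C → no match
D → match
E → no match

D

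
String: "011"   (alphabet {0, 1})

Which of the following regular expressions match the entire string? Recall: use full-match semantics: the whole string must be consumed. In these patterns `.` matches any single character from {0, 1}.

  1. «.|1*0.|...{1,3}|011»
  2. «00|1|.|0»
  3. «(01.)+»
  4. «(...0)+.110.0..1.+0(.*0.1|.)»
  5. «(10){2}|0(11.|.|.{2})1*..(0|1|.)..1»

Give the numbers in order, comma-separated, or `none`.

1, 3

1 → match
2 → no match
3 → match
4 → no match
5 → no match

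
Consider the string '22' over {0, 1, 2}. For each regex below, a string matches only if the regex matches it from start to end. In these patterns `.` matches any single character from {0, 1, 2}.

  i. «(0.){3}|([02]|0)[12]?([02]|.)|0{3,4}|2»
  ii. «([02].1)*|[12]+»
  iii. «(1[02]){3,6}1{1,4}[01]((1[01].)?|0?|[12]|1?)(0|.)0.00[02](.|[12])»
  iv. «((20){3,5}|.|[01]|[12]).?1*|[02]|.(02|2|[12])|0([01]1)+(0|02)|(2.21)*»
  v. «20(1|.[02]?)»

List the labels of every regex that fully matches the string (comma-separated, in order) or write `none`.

i, ii, iv

i → match
ii → match
iii → no match — must start with '1'
iv → match
v → no match — must start with '20'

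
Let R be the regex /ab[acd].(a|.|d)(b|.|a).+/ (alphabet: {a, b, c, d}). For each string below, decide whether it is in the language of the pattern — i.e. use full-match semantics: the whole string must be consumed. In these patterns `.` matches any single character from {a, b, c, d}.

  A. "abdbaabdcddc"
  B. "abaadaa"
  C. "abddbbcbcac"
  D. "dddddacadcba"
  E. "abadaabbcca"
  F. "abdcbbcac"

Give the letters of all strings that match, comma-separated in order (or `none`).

A → match
B → match
C → match
D → no match — must start with "ab"
E → match
F → match

A, B, C, E, F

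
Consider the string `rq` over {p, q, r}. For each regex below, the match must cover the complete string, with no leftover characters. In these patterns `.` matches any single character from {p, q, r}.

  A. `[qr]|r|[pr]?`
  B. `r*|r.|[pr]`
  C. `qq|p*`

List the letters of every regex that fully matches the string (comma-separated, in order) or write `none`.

B

A → no match
B → match
C → no match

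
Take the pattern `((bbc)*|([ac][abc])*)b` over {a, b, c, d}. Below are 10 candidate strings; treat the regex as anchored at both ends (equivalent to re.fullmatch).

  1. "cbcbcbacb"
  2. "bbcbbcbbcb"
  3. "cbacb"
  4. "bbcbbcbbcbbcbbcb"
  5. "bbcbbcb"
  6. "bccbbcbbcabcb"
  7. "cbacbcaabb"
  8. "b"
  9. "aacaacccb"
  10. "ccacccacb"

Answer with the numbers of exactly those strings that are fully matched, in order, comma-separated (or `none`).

1 → match
2 → match
3 → match
4 → match
5 → match
6 → no match
7 → no match
8 → match
9 → match
10 → match

1, 2, 3, 4, 5, 8, 9, 10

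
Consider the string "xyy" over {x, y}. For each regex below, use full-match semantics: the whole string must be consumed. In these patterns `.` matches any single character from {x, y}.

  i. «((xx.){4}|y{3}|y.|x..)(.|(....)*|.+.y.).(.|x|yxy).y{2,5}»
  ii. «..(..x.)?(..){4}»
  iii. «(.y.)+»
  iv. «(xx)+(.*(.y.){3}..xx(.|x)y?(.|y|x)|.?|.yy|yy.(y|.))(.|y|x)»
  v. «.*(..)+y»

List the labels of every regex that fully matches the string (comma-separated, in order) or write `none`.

iii, v

i → no match
ii → no match
iii → match
iv → no match — must start with "xx"
v → match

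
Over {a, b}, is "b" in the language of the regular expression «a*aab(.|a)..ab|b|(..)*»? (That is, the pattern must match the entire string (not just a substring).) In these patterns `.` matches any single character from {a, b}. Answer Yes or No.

Yes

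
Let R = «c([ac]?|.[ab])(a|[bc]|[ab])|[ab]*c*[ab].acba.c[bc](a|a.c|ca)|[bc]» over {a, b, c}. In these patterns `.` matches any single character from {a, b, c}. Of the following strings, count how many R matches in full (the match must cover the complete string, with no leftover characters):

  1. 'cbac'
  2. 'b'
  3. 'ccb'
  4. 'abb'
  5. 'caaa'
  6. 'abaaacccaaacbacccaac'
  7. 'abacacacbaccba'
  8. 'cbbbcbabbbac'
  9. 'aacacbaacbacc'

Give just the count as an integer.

1 → match
2 → match
3 → match
4 → no match
5 → match
6 → match
7 → match
8 → no match
9 → match
Total matched: 7

7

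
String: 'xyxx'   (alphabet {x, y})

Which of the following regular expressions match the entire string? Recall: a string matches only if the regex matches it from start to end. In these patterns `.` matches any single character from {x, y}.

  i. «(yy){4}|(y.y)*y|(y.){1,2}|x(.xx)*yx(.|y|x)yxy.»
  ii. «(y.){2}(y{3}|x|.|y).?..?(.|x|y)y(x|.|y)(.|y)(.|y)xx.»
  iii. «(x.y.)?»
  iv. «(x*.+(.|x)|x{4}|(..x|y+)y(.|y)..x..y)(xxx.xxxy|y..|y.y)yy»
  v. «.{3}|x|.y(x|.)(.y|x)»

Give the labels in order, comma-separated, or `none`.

i → no match
ii → no match — must start with 'y'
iii → no match
iv → no match — must end with 'yy'
v → match

v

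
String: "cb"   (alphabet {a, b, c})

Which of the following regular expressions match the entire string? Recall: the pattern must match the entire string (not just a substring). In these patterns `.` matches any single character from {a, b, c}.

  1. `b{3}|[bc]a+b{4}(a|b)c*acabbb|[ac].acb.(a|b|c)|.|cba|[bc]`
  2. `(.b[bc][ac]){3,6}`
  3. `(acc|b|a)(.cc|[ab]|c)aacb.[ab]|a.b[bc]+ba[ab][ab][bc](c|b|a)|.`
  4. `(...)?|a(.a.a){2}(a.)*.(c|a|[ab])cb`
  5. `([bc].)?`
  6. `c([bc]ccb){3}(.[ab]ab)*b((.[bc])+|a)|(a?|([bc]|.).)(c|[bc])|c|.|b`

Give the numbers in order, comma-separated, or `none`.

5

1 → no match
2 → no match
3 → no match
4 → no match
5 → match
6 → no match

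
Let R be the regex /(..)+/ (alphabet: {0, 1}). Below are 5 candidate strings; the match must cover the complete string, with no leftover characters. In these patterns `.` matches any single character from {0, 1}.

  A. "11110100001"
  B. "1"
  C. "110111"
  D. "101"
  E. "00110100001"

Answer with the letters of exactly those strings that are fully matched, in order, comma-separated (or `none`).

C

A → no match
B → no match
C → match
D → no match
E → no match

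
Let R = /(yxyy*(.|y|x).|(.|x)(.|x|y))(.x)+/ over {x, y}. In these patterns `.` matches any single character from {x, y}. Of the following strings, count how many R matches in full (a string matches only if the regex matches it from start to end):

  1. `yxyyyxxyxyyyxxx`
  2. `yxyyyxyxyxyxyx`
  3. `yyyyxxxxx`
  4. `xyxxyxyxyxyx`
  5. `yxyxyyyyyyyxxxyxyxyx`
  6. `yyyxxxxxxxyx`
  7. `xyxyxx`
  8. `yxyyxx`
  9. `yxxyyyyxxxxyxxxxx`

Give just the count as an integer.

1 → no match
2 → match
3 → no match
4 → match
5 → no match
6 → match
7 → no match
8 → no match
9 → no match
Total matched: 3

3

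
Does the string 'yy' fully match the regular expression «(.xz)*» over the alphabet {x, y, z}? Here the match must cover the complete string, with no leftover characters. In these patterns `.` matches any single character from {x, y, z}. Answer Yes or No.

No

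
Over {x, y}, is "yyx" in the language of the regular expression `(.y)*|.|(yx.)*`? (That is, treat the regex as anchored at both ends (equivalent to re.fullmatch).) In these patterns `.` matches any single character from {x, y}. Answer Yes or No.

No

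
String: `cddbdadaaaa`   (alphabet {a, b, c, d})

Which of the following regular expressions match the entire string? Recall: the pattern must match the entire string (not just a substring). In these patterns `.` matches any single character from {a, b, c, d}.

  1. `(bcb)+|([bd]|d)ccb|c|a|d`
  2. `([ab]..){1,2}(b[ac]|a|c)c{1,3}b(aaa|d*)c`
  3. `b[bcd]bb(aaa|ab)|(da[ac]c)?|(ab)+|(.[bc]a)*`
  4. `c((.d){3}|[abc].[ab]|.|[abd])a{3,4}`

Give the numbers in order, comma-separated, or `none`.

4

1 → no match
2 → no match — must end with `c`
3 → no match
4 → match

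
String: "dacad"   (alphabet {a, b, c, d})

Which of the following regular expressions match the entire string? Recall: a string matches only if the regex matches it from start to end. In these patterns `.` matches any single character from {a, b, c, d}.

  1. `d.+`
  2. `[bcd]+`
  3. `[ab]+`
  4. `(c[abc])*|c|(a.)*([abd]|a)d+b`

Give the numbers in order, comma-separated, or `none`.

1 → match
2 → no match
3 → no match
4 → no match

1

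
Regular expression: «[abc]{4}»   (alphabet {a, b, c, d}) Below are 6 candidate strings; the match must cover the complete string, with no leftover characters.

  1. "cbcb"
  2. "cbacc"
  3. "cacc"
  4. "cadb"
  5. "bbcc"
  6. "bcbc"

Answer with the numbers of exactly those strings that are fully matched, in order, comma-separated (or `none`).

1, 3, 5, 6

1 → match
2 → no match
3 → match
4 → no match
5 → match
6 → match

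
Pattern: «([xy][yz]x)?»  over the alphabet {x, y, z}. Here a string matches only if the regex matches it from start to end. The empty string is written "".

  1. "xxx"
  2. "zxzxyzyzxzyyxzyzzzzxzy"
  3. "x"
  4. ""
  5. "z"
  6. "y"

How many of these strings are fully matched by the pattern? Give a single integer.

1. "xxx" → no match
2 → no match
3. "x" → no match
4. "" → match
5. "z" → no match
6. "y" → no match
Total matched: 1

1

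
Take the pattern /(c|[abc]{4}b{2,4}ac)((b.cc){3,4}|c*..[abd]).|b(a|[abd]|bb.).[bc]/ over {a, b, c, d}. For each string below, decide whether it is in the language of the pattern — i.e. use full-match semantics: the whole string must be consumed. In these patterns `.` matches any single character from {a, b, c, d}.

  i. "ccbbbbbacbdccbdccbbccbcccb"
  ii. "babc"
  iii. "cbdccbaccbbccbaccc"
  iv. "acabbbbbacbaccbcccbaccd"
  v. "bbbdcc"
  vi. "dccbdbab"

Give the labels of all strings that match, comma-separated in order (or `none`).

i → match
ii → match
iii → match
iv → match
v → match
vi → no match

i, ii, iii, iv, v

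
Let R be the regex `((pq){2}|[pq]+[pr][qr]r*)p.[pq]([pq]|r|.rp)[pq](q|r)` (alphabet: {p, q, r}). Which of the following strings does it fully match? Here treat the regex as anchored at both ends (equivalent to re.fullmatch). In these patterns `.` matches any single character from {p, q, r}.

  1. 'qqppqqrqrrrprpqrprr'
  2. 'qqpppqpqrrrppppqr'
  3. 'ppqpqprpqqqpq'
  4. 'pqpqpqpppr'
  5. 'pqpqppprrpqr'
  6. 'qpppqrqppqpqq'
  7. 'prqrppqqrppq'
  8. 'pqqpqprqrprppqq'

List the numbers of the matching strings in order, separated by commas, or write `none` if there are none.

1 → no match
2 → match
3 → match
4. 'pqpqpqpppr' → match
5. 'pqpqppprrpqr' → match
6 → match
7. 'prqrppqqrppq' → match
8 → match

2, 3, 4, 5, 6, 7, 8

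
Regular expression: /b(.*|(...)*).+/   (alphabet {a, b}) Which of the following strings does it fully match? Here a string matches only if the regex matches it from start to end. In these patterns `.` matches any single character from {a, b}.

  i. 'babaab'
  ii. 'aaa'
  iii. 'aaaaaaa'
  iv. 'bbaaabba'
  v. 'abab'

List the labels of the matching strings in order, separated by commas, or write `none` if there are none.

i → match
ii → no match — must start with 'b'
iii → no match — must start with 'b'
iv → match
v → no match — must start with 'b'

i, iv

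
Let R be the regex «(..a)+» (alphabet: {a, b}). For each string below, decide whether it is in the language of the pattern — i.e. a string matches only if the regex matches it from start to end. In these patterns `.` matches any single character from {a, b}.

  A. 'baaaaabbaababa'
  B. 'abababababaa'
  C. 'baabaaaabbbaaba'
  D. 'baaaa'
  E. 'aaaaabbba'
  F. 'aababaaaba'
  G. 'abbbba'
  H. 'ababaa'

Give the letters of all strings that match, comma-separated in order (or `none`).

H

A → no match
B → no match
C → no match
D → no match
E → no match
F → no match
G → no match
H → match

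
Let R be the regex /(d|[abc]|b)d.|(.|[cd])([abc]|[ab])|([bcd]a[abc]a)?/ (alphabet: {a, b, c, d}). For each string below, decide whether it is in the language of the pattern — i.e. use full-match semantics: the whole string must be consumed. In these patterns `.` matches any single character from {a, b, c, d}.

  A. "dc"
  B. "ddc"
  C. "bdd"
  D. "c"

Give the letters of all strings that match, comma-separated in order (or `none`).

A, B, C

A → match
B → match
C → match
D → no match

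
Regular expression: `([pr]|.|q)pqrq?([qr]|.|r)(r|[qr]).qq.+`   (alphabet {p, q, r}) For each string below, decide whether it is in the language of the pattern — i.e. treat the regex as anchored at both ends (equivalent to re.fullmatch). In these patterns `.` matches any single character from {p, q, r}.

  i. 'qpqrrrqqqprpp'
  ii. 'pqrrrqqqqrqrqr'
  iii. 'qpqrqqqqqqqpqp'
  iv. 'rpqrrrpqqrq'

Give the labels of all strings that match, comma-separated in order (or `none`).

i → match
ii → no match
iii → match
iv → match

i, iii, iv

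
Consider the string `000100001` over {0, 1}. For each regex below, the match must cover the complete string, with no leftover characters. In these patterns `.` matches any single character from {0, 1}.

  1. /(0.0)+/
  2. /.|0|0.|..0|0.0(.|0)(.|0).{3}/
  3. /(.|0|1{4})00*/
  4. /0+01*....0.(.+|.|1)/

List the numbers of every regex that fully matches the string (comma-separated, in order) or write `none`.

4

1 → no match — must end with `0`
2 → no match
3 → no match
4 → match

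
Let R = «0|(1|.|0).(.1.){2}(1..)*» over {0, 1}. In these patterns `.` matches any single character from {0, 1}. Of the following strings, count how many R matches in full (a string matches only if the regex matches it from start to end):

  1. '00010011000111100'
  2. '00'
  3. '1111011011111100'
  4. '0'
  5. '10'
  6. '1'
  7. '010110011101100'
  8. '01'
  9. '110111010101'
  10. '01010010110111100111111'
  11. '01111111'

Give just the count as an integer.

3

1 → no match
2 → no match
3 → no match
4 → match
5 → no match
6 → no match
7 → no match
8 → no match
9 → no match
10 → match
11 → match
Total matched: 3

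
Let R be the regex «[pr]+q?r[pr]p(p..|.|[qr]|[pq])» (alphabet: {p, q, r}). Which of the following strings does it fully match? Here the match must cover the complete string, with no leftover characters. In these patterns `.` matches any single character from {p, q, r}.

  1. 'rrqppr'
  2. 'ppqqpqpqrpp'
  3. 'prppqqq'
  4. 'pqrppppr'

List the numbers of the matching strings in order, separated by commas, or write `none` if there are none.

4

1. 'rrqppr' → no match
2. 'ppqqpqpqrpp' → no match
3. 'prppqqq' → no match
4. 'pqrppppr' → match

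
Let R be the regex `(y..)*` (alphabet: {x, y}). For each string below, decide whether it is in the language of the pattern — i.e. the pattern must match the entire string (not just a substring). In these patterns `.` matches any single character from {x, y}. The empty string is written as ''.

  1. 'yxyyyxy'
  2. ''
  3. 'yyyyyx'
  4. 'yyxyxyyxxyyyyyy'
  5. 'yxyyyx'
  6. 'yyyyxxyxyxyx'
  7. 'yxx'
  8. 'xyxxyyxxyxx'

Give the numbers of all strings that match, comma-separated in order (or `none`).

1 → no match
2 → match
3 → match
4 → match
5 → match
6 → no match
7 → match
8 → no match

2, 3, 4, 5, 7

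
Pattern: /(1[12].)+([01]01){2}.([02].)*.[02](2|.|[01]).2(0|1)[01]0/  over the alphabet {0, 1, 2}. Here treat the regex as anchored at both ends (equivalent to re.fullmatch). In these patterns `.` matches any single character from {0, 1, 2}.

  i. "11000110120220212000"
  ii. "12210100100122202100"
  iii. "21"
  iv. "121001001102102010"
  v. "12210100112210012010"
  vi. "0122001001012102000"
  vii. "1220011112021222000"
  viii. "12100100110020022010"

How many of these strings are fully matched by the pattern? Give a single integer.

5

i → match
ii → match
iii → no match — must start with "1"
iv → match
v → match
vi → no match — must start with "1"
vii → no match
viii → match
Total matched: 5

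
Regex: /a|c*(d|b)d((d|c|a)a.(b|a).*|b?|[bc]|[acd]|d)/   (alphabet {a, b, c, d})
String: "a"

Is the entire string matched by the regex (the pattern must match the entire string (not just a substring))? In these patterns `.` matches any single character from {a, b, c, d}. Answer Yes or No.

Yes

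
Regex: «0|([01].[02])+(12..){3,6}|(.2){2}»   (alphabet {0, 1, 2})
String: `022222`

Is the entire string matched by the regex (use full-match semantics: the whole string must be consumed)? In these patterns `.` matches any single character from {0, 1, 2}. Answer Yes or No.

No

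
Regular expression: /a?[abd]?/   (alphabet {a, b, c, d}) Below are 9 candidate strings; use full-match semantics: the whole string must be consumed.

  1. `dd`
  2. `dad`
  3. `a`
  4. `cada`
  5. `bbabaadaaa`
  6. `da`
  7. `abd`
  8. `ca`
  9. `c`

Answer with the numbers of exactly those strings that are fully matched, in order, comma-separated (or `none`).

3

1 → no match
2 → no match
3 → match
4 → no match
5 → no match
6 → no match
7 → no match
8 → no match
9 → no match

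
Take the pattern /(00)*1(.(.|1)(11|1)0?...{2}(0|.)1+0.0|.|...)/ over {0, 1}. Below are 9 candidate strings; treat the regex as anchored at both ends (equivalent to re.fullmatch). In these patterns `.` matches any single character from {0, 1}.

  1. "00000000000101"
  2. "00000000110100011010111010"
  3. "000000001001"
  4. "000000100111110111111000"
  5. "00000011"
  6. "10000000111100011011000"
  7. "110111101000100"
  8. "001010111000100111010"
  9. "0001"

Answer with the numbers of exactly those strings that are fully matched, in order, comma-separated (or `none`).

1 → no match
2 → no match
3 → match
4 → match
5 → match
6 → no match
7 → no match
8 → no match
9 → no match

3, 4, 5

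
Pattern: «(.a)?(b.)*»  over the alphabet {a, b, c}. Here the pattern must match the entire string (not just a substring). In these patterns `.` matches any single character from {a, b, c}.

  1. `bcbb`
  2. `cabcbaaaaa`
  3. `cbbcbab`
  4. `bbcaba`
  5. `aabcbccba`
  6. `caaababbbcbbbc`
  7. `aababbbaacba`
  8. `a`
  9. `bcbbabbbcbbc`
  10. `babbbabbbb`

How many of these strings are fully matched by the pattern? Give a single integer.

2

1 → match
2 → no match
3 → no match
4 → no match
5 → no match
6 → no match
7 → no match
8 → no match
9 → no match
10 → match
Total matched: 2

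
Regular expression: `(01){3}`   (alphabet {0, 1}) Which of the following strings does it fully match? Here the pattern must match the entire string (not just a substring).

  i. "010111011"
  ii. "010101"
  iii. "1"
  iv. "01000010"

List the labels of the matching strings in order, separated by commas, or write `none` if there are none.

ii

i → no match — must end with "01"
ii → match
iii → no match — must start with "01"
iv → no match — must end with "01"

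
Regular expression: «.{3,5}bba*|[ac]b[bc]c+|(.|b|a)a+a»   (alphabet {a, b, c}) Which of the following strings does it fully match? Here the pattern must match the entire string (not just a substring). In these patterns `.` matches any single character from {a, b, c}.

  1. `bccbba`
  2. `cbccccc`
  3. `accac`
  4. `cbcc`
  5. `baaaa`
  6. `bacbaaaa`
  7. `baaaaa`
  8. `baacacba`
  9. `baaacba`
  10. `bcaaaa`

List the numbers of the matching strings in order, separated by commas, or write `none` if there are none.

1 → match
2 → match
3 → no match
4 → match
5 → match
6 → no match
7 → match
8 → no match
9 → no match
10 → no match

1, 2, 4, 5, 7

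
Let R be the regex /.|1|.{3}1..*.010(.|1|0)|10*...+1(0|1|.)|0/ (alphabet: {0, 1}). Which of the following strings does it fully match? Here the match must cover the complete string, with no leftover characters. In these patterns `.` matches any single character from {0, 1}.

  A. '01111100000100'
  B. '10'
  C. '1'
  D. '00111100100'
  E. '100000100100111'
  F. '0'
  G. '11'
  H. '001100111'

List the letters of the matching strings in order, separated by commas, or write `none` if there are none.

A → match
B. '10' → no match
C. '1' → match
D. '00111100100' → match
E → match
F. '0' → match
G. '11' → no match
H. '001100111' → no match

A, C, D, E, F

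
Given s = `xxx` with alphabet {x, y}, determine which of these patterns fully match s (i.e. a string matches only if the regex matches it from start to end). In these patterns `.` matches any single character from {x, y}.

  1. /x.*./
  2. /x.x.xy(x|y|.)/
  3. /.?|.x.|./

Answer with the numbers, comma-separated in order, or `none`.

1 → match
2 → no match
3 → match

1, 3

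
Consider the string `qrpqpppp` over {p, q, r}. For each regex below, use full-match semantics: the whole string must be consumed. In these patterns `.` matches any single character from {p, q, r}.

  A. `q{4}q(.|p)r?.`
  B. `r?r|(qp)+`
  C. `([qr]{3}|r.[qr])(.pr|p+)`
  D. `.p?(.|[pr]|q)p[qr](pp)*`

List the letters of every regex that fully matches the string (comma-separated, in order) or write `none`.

A → no match
B → no match
C → no match
D → match

D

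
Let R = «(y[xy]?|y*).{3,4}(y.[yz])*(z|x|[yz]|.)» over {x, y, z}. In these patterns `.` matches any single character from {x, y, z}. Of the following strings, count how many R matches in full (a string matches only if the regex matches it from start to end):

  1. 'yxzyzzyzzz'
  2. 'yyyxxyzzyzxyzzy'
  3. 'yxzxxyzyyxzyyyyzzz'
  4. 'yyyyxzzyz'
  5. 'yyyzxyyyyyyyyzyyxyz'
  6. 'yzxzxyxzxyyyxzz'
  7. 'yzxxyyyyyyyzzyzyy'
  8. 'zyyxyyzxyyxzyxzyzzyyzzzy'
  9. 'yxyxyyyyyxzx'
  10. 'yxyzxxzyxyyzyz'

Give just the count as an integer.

1 → match
2 → no match
3 → match
4 → match
5 → match
6 → no match
7 → match
8 → no match
9 → match
10 → no match
Total matched: 6

6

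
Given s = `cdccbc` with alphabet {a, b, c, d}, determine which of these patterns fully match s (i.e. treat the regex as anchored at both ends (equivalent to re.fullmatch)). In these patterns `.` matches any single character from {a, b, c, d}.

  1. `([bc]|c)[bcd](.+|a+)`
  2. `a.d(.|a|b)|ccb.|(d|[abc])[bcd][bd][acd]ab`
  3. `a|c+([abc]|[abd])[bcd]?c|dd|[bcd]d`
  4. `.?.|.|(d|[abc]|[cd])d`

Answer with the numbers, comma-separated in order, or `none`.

1

1 → match
2 → no match
3 → no match
4 → no match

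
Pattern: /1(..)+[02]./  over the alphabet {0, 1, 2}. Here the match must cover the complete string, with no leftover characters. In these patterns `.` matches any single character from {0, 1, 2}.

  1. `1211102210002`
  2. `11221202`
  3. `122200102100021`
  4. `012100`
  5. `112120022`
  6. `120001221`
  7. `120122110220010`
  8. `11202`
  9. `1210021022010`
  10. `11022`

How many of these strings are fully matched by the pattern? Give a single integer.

1 → match
2. `11221202` → no match
3 → match
4. `012100` → no match — must start with `1`
5. `112120022` → match
6. `120001221` → match
7 → no match
8. `11202` → match
9 → no match
10. `11022` → match
Total matched: 6

6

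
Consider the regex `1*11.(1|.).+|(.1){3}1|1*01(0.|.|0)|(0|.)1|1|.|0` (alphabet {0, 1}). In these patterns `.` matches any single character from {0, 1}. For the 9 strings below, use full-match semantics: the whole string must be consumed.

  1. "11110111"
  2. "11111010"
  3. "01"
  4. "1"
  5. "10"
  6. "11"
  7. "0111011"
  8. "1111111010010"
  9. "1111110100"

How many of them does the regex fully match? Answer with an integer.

1 → match
2 → match
3 → match
4 → match
5 → no match
6 → match
7 → match
8 → match
9 → match
Total matched: 8

8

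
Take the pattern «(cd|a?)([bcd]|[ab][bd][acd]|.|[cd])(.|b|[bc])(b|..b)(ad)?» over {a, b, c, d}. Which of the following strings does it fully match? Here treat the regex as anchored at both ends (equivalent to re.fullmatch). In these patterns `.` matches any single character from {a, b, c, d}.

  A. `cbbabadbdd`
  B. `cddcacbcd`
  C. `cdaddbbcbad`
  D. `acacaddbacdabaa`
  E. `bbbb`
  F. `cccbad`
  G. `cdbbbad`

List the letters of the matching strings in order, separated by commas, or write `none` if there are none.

A → no match
B → no match
C → match
D → no match
E → no match
F → no match
G → match

C, G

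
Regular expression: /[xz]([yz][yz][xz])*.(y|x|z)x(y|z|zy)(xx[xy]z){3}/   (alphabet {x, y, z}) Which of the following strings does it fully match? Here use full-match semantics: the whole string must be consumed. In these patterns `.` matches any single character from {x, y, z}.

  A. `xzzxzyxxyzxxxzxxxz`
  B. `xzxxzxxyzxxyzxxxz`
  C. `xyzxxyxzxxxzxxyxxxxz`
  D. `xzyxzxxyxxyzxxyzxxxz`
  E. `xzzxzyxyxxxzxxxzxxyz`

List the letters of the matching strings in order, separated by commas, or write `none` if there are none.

A → match
B → match
C → no match
D → match
E → match

A, B, D, E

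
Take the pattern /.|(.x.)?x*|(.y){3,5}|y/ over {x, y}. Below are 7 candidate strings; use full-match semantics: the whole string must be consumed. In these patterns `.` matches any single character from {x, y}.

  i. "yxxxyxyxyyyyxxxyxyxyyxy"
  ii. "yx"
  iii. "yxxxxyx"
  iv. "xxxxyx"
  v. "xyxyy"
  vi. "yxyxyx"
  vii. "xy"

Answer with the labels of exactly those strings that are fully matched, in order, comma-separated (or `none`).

i → no match
ii → no match
iii → no match
iv → no match
v → no match
vi → no match
vii → no match

none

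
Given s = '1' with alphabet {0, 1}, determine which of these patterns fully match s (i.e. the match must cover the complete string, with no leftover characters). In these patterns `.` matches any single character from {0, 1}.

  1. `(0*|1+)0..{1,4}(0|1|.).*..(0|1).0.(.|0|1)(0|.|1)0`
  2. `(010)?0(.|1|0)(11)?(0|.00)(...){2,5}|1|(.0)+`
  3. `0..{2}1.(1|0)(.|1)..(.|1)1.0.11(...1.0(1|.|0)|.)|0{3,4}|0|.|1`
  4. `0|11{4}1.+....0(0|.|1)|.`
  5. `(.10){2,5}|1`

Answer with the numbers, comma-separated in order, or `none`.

2, 3, 4, 5

1 → no match — must end with '0'
2 → match
3 → match
4 → match
5 → match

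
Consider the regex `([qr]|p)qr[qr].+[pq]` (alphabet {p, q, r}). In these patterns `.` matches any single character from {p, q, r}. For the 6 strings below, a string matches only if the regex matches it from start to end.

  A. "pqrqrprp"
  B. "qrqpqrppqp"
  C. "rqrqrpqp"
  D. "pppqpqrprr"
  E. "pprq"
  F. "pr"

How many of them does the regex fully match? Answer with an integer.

A → match
B → no match
C → match
D → no match
E → no match
F → no match
Total matched: 2

2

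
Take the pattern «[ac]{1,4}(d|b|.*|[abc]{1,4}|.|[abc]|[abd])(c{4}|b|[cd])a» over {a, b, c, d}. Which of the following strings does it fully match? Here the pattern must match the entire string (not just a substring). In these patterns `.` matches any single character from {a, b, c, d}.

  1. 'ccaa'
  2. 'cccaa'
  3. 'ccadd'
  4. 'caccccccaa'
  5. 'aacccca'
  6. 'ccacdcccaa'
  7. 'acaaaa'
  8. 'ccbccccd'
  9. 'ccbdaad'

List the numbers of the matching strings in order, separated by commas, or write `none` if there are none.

5

1 → no match
2 → no match
3 → no match — must end with 'a'
4 → no match
5 → match
6 → no match
7 → no match
8 → no match — must end with 'a'
9 → no match — must end with 'a'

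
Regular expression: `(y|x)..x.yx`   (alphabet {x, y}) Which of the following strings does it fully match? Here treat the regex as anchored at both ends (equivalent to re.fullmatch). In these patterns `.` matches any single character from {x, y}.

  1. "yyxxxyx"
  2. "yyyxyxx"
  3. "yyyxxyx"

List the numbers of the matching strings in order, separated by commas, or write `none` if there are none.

1, 3

1 → match
2 → no match — must end with "yx"
3 → match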